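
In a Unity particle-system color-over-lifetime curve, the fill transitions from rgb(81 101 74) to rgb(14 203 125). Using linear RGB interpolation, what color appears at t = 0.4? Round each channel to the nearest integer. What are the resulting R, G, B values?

(54, 142, 94)

R = 81 + 0.4 × (14 − 81) = 81 + 0.4 × -67 = 54.2 → 54
G = 101 + 0.4 × (203 − 101) = 101 + 0.4 × 102 = 141.8 → 142
B = 74 + 0.4 × (125 − 74) = 74 + 0.4 × 51 = 94.4 → 94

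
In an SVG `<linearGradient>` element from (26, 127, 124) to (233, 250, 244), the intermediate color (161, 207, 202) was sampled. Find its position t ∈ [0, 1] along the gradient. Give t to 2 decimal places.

Invert the lerp on the R channel (largest span, 207): t = (161 − 26) / (233 − 26) = 135/207 = 0.65217.
Check on G: (207 − 127)/(250 − 127) = 0.6504 ✓

0.65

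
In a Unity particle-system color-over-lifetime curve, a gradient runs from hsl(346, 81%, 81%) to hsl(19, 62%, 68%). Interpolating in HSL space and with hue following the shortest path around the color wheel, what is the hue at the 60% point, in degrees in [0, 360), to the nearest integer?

Hue: 19 − 346 = -327°, but |-327| > 180 so the shorter arc goes the other way: Δh = -327 + 360 = 33°.
H = 346 + 0.6 × (33) = 365.8 → 366 → 366 mod 360 = 6°

6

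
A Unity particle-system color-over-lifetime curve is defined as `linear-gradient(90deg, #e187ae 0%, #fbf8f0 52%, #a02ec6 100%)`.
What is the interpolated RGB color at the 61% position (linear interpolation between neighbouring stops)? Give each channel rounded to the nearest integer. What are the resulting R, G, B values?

61% lies between the 52% and 100% stops, so the local fraction is t = (61 − 52)/(100 − 52) = 9/48 ≈ 0.1875.
#fbf8f0 → (251, 248, 240); #a02ec6 → (160, 46, 198).
R = 251 + 0.1875 × (160 − 251) = 233.938 → 234
G = 248 + 0.1875 × (46 − 248) = 210.125 → 210
B = 240 + 0.1875 × (198 − 240) = 232.125 → 232

(234, 210, 232)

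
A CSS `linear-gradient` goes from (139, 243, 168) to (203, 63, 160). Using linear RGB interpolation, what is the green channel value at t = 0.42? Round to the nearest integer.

G = 243 + 0.42 × (63 − 243) = 167.4 → 167

167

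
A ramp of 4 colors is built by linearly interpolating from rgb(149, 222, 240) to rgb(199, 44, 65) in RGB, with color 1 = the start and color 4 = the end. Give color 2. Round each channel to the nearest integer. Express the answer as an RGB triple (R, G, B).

(166, 163, 182)

With 4 swatches and endpoints inclusive, swatch 2 sits at t = (2 − 1)/(4 − 1) = 1/3 ≈ 0.3333.
R = 149 + 0.3333 × (199 − 149) = 165.665 → 166
G = 222 + 0.3333 × (44 − 222) = 162.673 → 163
B = 240 + 0.3333 × (65 − 240) = 181.673 → 182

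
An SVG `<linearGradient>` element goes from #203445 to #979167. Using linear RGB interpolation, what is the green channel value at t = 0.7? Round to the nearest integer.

117

G₁ = 52 (from #203445), G₂ = 145 (from #979167).
G = 52 + 0.7 × (145 − 52) = 117.1 → 117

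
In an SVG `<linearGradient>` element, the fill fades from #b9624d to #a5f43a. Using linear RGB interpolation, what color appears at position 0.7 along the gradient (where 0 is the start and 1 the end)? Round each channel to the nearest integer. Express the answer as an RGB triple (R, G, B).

#b9624d → (185, 98, 77); #a5f43a → (165, 244, 58).
R = 185 + 0.7 × (165 − 185) = 185 + 0.7 × -20 = 171 → 171
G = 98 + 0.7 × (244 − 98) = 98 + 0.7 × 146 = 200.2 → 200
B = 77 + 0.7 × (58 − 77) = 77 + 0.7 × -19 = 63.7 → 64

(171, 200, 64)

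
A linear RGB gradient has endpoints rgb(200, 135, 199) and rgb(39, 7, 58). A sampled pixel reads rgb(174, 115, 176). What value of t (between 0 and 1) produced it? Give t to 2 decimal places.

Invert the lerp on the R channel (largest span, 161): t = (174 − 200) / (39 − 200) = -26/-161 = 0.16149.
Check on G: (115 − 135)/(7 − 135) = 0.1562 ✓

0.16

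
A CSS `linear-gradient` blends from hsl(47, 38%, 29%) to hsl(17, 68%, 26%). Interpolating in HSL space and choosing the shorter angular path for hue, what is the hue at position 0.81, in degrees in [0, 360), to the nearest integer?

Hue arc: Δh = 17 − 47 = -30° (|Δh| ≤ 180, already the shorter path).
H = 47 + 0.81 × (-30) = 22.7 → 23°

23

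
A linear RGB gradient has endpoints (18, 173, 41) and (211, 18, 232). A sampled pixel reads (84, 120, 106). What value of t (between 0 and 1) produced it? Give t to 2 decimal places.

0.34

Invert the lerp on the R channel (largest span, 193): t = (84 − 18) / (211 − 18) = 66/193 = 0.34197.
Check on G: (120 − 173)/(18 − 173) = 0.3419 ✓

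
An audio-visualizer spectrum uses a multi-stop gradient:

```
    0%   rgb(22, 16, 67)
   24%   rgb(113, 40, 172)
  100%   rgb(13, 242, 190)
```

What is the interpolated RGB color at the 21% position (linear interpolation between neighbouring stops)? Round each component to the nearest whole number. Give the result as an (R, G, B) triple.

(102, 37, 159)

21% lies between the 0% and 24% stops, so the local fraction is t = (21 − 0)/(24 − 0) = 21/24 ≈ 0.875.
R = 22 + 0.875 × (113 − 22) = 101.625 → 102
G = 16 + 0.875 × (40 − 16) = 37 → 37
B = 67 + 0.875 × (172 − 67) = 158.875 → 159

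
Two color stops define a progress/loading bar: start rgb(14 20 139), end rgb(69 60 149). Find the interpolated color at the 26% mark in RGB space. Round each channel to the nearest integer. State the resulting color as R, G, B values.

26% corresponds to t = 0.26.
R = 14 + 0.26 × (69 − 14) = 14 + 0.26 × 55 = 28.3 → 28
G = 20 + 0.26 × (60 − 20) = 20 + 0.26 × 40 = 30.4 → 30
B = 139 + 0.26 × (149 − 139) = 139 + 0.26 × 10 = 141.6 → 142

(28, 30, 142)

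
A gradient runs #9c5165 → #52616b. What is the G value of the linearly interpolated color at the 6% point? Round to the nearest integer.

G₁ = 81 (from #9c5165), G₂ = 97 (from #52616b).
G = 81 + 0.06 × (97 − 81) = 81.96 → 82

82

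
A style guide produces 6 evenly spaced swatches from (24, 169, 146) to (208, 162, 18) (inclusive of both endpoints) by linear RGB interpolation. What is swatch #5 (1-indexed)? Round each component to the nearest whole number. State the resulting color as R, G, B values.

With 6 swatches and endpoints inclusive, swatch 5 sits at t = (5 − 1)/(6 − 1) = 4/5 ≈ 0.8.
R = 24 + 0.8 × (208 − 24) = 171.2 → 171
G = 169 + 0.8 × (162 − 169) = 163.4 → 163
B = 146 + 0.8 × (18 − 146) = 43.6 → 44

(171, 163, 44)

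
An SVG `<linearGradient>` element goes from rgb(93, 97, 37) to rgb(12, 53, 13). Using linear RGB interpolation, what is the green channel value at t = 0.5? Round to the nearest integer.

G = 97 + 0.5 × (53 − 97) = 75 → 75

75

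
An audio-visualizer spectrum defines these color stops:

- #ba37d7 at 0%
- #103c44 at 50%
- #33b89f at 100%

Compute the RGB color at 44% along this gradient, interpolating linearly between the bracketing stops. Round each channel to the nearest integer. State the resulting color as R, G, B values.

44% lies between the 0% and 50% stops, so the local fraction is t = (44 − 0)/(50 − 0) = 44/50 ≈ 0.88.
#ba37d7 → (186, 55, 215); #103c44 → (16, 60, 68).
R = 186 + 0.88 × (16 − 186) = 36.4 → 36
G = 55 + 0.88 × (60 − 55) = 59.4 → 59
B = 215 + 0.88 × (68 − 215) = 85.64 → 86

(36, 59, 86)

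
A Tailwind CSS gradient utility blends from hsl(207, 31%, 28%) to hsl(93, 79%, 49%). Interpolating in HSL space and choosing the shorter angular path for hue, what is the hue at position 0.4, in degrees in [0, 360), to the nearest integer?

Hue arc: Δh = 93 − 207 = -114° (|Δh| ≤ 180, already the shorter path).
H = 207 + 0.4 × (-114) = 161.4 → 161°

161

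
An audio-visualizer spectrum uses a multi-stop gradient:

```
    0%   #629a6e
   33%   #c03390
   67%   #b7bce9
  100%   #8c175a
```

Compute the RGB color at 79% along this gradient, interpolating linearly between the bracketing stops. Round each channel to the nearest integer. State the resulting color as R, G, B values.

79% lies between the 67% and 100% stops, so the local fraction is t = (79 − 67)/(100 − 67) = 12/33 ≈ 0.3636.
#b7bce9 → (183, 188, 233); #8c175a → (140, 23, 90).
R = 183 + 0.3636 × (140 − 183) = 167.365 → 167
G = 188 + 0.3636 × (23 − 188) = 128.006 → 128
B = 233 + 0.3636 × (90 − 233) = 181.005 → 181

(167, 128, 181)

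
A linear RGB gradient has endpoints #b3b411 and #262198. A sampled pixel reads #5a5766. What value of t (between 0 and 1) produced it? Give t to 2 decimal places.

Invert the lerp on the G channel (largest span, 147): t = (87 − 180) / (33 − 180) = -93/-147 = 0.63265.
Check on R: (90 − 179)/(38 − 179) = 0.6312 ✓

0.63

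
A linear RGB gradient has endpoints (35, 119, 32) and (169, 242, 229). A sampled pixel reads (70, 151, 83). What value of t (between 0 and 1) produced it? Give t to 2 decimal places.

0.26

Invert the lerp on the B channel (largest span, 197): t = (83 − 32) / (229 − 32) = 51/197 = 0.25888.
Check on R: (70 − 35)/(169 − 35) = 0.2612 ✓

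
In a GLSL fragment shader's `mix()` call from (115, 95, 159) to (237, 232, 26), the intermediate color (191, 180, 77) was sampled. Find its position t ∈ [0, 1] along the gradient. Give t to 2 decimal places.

Invert the lerp on the G channel (largest span, 137): t = (180 − 95) / (232 − 95) = 85/137 = 0.62044.
Check on R: (191 − 115)/(237 − 115) = 0.623 ✓

0.62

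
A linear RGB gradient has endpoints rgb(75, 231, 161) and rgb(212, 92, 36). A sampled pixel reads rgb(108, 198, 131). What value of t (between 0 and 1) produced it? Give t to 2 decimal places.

Invert the lerp on the G channel (largest span, 139): t = (198 − 231) / (92 − 231) = -33/-139 = 0.23741.
Check on R: (108 − 75)/(212 − 75) = 0.2409 ✓

0.24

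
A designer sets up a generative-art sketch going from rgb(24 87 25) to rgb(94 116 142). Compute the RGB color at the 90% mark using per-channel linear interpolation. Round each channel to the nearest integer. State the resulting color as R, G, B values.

90% corresponds to t = 0.9.
R = 24 + 0.9 × (94 − 24) = 24 + 0.9 × 70 = 87 → 87
G = 87 + 0.9 × (116 − 87) = 87 + 0.9 × 29 = 113.1 → 113
B = 25 + 0.9 × (142 − 25) = 25 + 0.9 × 117 = 130.3 → 130

(87, 113, 130)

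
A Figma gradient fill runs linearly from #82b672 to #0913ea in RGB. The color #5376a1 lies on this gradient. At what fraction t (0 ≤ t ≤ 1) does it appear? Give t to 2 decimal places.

Invert the lerp on the G channel (largest span, 163): t = (118 − 182) / (19 − 182) = -64/-163 = 0.39264.
Check on R: (83 − 130)/(9 − 130) = 0.3884 ✓

0.39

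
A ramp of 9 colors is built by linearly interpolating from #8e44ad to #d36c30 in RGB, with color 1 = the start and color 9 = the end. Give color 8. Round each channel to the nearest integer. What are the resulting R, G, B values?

With 9 swatches and endpoints inclusive, swatch 8 sits at t = (8 − 1)/(9 − 1) = 7/8 ≈ 0.875.
#8e44ad → (142, 68, 173); #d36c30 → (211, 108, 48).
R = 142 + 0.875 × (211 − 142) = 202.375 → 202
G = 68 + 0.875 × (108 − 68) = 103 → 103
B = 173 + 0.875 × (48 − 173) = 63.625 → 64

(202, 103, 64)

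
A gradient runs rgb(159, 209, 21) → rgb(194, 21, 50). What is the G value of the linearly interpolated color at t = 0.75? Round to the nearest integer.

G = 209 + 0.75 × (21 − 209) = 68 → 68

68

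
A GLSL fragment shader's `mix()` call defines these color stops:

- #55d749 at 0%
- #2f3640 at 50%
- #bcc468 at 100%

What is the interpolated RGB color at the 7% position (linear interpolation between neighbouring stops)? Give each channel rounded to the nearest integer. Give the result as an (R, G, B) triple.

7% lies between the 0% and 50% stops, so the local fraction is t = (7 − 0)/(50 − 0) = 7/50 ≈ 0.14.
#55d749 → (85, 215, 73); #2f3640 → (47, 54, 64).
R = 85 + 0.14 × (47 − 85) = 79.68 → 80
G = 215 + 0.14 × (54 − 215) = 192.46 → 192
B = 73 + 0.14 × (64 − 73) = 71.74 → 72

(80, 192, 72)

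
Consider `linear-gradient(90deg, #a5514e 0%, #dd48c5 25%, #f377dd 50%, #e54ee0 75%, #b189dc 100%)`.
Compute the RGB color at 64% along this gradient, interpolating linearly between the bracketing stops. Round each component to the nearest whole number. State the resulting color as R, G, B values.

64% lies between the 50% and 75% stops, so the local fraction is t = (64 − 50)/(75 − 50) = 14/25 ≈ 0.56.
#f377dd → (243, 119, 221); #e54ee0 → (229, 78, 224).
R = 243 + 0.56 × (229 − 243) = 235.16 → 235
G = 119 + 0.56 × (78 − 119) = 96.04 → 96
B = 221 + 0.56 × (224 − 221) = 222.68 → 223

(235, 96, 223)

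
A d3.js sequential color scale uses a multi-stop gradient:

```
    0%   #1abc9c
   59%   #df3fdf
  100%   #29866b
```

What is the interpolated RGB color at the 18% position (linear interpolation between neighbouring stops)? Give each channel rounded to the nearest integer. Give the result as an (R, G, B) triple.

18% lies between the 0% and 59% stops, so the local fraction is t = (18 − 0)/(59 − 0) = 18/59 ≈ 0.3051.
#1abc9c → (26, 188, 156); #df3fdf → (223, 63, 223).
R = 26 + 0.3051 × (223 − 26) = 86.105 → 86
G = 188 + 0.3051 × (63 − 188) = 149.863 → 150
B = 156 + 0.3051 × (223 − 156) = 176.442 → 176

(86, 150, 176)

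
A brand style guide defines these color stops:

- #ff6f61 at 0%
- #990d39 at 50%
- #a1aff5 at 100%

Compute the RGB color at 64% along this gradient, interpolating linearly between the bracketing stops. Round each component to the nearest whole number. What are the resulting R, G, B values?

(155, 58, 110)

64% lies between the 50% and 100% stops, so the local fraction is t = (64 − 50)/(100 − 50) = 14/50 ≈ 0.28.
#990d39 → (153, 13, 57); #a1aff5 → (161, 175, 245).
R = 153 + 0.28 × (161 − 153) = 155.24 → 155
G = 13 + 0.28 × (175 − 13) = 58.36 → 58
B = 57 + 0.28 × (245 − 57) = 109.64 → 110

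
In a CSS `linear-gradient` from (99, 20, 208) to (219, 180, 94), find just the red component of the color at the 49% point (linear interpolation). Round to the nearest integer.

158

R = 99 + 0.49 × (219 − 99) = 157.8 → 158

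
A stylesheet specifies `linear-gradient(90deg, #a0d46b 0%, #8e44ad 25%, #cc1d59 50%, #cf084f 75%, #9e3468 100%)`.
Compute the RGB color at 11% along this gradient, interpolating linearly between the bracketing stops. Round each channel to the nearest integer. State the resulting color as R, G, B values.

11% lies between the 0% and 25% stops, so the local fraction is t = (11 − 0)/(25 − 0) = 11/25 ≈ 0.44.
#a0d46b → (160, 212, 107); #8e44ad → (142, 68, 173).
R = 160 + 0.44 × (142 − 160) = 152.08 → 152
G = 212 + 0.44 × (68 − 212) = 148.64 → 149
B = 107 + 0.44 × (173 − 107) = 136.04 → 136

(152, 149, 136)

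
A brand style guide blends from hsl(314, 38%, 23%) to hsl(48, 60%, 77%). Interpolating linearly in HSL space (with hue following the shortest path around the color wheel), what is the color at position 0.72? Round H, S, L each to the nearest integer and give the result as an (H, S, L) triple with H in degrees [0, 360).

Hue: 48 − 314 = -266°, but |-266| > 180 so the shorter arc goes the other way: Δh = -266 + 360 = 94°.
H = 314 + 0.72 × (94) = 381.68 → 382 → 382 mod 360 = 22°
S = 38 + 0.72 × (60 − 38) = 53.84 → 54%
L = 23 + 0.72 × (77 − 23) = 61.88 → 62%

(22, 54, 62)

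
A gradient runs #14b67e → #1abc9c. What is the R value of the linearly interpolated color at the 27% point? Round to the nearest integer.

R₁ = 20 (from #14b67e), R₂ = 26 (from #1abc9c).
R = 20 + 0.27 × (26 − 20) = 21.62 → 22

22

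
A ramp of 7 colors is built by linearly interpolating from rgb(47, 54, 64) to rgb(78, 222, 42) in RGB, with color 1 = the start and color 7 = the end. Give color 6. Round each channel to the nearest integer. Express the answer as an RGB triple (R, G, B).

With 7 swatches and endpoints inclusive, swatch 6 sits at t = (6 − 1)/(7 − 1) = 5/6 ≈ 0.8333.
R = 47 + 0.8333 × (78 − 47) = 72.832 → 73
G = 54 + 0.8333 × (222 − 54) = 193.994 → 194
B = 64 + 0.8333 × (42 − 64) = 45.667 → 46

(73, 194, 46)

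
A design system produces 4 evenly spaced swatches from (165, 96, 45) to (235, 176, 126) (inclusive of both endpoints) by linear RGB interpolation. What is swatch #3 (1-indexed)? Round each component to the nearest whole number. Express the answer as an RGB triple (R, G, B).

With 4 swatches and endpoints inclusive, swatch 3 sits at t = (3 − 1)/(4 − 1) = 2/3 ≈ 0.6667.
R = 165 + 0.6667 × (235 − 165) = 211.669 → 212
G = 96 + 0.6667 × (176 − 96) = 149.336 → 149
B = 45 + 0.6667 × (126 − 45) = 99.003 → 99

(212, 149, 99)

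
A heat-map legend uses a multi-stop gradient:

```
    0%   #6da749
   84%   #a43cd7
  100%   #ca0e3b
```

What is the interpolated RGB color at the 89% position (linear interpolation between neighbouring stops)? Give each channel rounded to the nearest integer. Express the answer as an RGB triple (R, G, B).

89% lies between the 84% and 100% stops, so the local fraction is t = (89 − 84)/(100 − 84) = 5/16 ≈ 0.3125.
#a43cd7 → (164, 60, 215); #ca0e3b → (202, 14, 59).
R = 164 + 0.3125 × (202 − 164) = 175.875 → 176
G = 60 + 0.3125 × (14 − 60) = 45.625 → 46
B = 215 + 0.3125 × (59 − 215) = 166.25 → 166

(176, 46, 166)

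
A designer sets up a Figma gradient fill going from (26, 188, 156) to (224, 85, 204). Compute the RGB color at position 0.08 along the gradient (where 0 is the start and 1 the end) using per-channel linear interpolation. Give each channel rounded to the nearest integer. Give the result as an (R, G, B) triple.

(42, 180, 160)

R = 26 + 0.08 × (224 − 26) = 26 + 0.08 × 198 = 41.84 → 42
G = 188 + 0.08 × (85 − 188) = 188 + 0.08 × -103 = 179.76 → 180
B = 156 + 0.08 × (204 − 156) = 156 + 0.08 × 48 = 159.84 → 160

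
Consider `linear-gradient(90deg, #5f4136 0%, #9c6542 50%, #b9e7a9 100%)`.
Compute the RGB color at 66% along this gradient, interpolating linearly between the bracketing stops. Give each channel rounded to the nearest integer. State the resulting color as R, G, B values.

(165, 143, 99)

66% lies between the 50% and 100% stops, so the local fraction is t = (66 − 50)/(100 − 50) = 16/50 ≈ 0.32.
#9c6542 → (156, 101, 66); #b9e7a9 → (185, 231, 169).
R = 156 + 0.32 × (185 − 156) = 165.28 → 165
G = 101 + 0.32 × (231 − 101) = 142.6 → 143
B = 66 + 0.32 × (169 − 66) = 98.96 → 99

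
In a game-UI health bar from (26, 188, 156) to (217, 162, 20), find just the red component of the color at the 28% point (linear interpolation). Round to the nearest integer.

79

R = 26 + 0.28 × (217 − 26) = 79.48 → 79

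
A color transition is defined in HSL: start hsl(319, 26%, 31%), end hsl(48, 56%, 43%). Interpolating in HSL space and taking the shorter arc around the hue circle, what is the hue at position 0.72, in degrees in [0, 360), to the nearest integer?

23

Hue: 48 − 319 = -271°, but |-271| > 180 so the shorter arc goes the other way: Δh = -271 + 360 = 89°.
H = 319 + 0.72 × (89) = 383.08 → 383 → 383 mod 360 = 23°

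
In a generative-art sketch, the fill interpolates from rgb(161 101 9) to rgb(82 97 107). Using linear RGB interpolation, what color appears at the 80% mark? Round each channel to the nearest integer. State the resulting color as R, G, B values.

(98, 98, 87)

80% corresponds to t = 0.8.
R = 161 + 0.8 × (82 − 161) = 161 + 0.8 × -79 = 97.8 → 98
G = 101 + 0.8 × (97 − 101) = 101 + 0.8 × -4 = 97.8 → 98
B = 9 + 0.8 × (107 − 9) = 9 + 0.8 × 98 = 87.4 → 87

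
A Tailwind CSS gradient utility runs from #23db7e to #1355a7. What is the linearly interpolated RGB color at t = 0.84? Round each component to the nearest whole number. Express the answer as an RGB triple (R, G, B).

#23db7e → (35, 219, 126); #1355a7 → (19, 85, 167).
R = 35 + 0.84 × (19 − 35) = 35 + 0.84 × -16 = 21.56 → 22
G = 219 + 0.84 × (85 − 219) = 219 + 0.84 × -134 = 106.44 → 106
B = 126 + 0.84 × (167 − 126) = 126 + 0.84 × 41 = 160.44 → 160

(22, 106, 160)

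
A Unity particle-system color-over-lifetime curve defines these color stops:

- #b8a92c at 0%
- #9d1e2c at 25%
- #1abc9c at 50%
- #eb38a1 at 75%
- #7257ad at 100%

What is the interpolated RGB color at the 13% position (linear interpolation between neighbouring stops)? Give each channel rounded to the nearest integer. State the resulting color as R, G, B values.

(170, 97, 44)

13% lies between the 0% and 25% stops, so the local fraction is t = (13 − 0)/(25 − 0) = 13/25 ≈ 0.52.
#b8a92c → (184, 169, 44); #9d1e2c → (157, 30, 44).
R = 184 + 0.52 × (157 − 184) = 169.96 → 170
G = 169 + 0.52 × (30 − 169) = 96.72 → 97
B = 44 + 0.52 × (44 − 44) = 44 → 44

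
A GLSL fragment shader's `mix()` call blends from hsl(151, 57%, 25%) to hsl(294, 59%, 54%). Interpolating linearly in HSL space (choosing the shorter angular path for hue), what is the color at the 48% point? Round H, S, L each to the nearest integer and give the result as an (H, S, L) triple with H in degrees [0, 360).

Hue arc: Δh = 294 − 151 = 143° (|Δh| ≤ 180, already the shorter path).
H = 151 + 0.48 × (143) = 219.64 → 220°
S = 57 + 0.48 × (59 − 57) = 57.96 → 58%
L = 25 + 0.48 × (54 − 25) = 38.92 → 39%

(220, 58, 39)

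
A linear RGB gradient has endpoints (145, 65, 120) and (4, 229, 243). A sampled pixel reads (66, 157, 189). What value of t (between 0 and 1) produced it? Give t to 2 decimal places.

0.56

Invert the lerp on the G channel (largest span, 164): t = (157 − 65) / (229 − 65) = 92/164 = 0.56098.
Check on R: (66 − 145)/(4 − 145) = 0.5603 ✓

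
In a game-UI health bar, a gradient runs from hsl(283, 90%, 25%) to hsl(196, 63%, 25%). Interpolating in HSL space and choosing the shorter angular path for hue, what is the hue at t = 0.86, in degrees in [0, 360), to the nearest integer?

Hue arc: Δh = 196 − 283 = -87° (|Δh| ≤ 180, already the shorter path).
H = 283 + 0.86 × (-87) = 208.18 → 208°

208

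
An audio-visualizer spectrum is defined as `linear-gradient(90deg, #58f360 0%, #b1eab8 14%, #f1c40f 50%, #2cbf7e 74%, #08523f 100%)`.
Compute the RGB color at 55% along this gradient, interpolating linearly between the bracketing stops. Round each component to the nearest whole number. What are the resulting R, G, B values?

55% lies between the 50% and 74% stops, so the local fraction is t = (55 − 50)/(74 − 50) = 5/24 ≈ 0.2083.
#f1c40f → (241, 196, 15); #2cbf7e → (44, 191, 126).
R = 241 + 0.2083 × (44 − 241) = 199.965 → 200
G = 196 + 0.2083 × (191 − 196) = 194.958 → 195
B = 15 + 0.2083 × (126 − 15) = 38.121 → 38

(200, 195, 38)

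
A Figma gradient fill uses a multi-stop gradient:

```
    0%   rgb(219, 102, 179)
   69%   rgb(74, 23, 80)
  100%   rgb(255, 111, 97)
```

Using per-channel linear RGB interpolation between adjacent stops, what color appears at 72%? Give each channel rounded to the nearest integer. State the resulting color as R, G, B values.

72% lies between the 69% and 100% stops, so the local fraction is t = (72 − 69)/(100 − 69) = 3/31 ≈ 0.0968.
R = 74 + 0.0968 × (255 − 74) = 91.521 → 92
G = 23 + 0.0968 × (111 − 23) = 31.518 → 32
B = 80 + 0.0968 × (97 − 80) = 81.646 → 82

(92, 32, 82)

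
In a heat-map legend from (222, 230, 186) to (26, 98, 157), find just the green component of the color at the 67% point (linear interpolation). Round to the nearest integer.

142

G = 230 + 0.67 × (98 − 230) = 141.56 → 142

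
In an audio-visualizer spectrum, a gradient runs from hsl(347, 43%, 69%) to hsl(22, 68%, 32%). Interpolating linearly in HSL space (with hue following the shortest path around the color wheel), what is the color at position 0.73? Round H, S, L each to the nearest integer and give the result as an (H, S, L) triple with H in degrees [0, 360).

(13, 61, 42)

Hue: 22 − 347 = -325°, but |-325| > 180 so the shorter arc goes the other way: Δh = -325 + 360 = 35°.
H = 347 + 0.73 × (35) = 372.55 → 373 → 373 mod 360 = 13°
S = 43 + 0.73 × (68 − 43) = 61.25 → 61%
L = 69 + 0.73 × (32 − 69) = 41.99 → 42%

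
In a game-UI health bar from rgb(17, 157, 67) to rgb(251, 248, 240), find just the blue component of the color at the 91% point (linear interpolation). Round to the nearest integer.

B = 67 + 0.91 × (240 − 67) = 224.43 → 224

224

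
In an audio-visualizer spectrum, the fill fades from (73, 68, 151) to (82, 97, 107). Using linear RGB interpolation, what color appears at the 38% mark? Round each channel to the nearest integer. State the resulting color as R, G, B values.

38% corresponds to t = 0.38.
R = 73 + 0.38 × (82 − 73) = 73 + 0.38 × 9 = 76.42 → 76
G = 68 + 0.38 × (97 − 68) = 68 + 0.38 × 29 = 79.02 → 79
B = 151 + 0.38 × (107 − 151) = 151 + 0.38 × -44 = 134.28 → 134

(76, 79, 134)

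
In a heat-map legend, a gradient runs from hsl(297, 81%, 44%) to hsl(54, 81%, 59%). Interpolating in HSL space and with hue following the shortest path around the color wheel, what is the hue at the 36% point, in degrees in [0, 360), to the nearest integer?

Hue: 54 − 297 = -243°, but |-243| > 180 so the shorter arc goes the other way: Δh = -243 + 360 = 117°.
H = 297 + 0.36 × (117) = 339.12 → 339°

339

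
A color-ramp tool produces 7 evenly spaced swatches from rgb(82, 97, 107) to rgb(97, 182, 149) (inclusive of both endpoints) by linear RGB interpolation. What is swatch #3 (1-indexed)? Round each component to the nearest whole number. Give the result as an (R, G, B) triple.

With 7 swatches and endpoints inclusive, swatch 3 sits at t = (3 − 1)/(7 − 1) = 2/6 ≈ 0.3333.
R = 82 + 0.3333 × (97 − 82) = 86.999 → 87
G = 97 + 0.3333 × (182 − 97) = 125.331 → 125
B = 107 + 0.3333 × (149 − 107) = 120.999 → 121

(87, 125, 121)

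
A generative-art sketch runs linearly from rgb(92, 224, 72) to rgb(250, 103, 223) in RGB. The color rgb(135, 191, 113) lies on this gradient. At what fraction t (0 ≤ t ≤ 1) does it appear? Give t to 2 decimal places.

0.27

Invert the lerp on the R channel (largest span, 158): t = (135 − 92) / (250 − 92) = 43/158 = 0.27215.
Check on G: (191 − 224)/(103 − 224) = 0.2727 ✓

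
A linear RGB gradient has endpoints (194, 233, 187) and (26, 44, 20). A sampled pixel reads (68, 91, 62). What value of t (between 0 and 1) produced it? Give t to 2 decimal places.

Invert the lerp on the G channel (largest span, 189): t = (91 − 233) / (44 − 233) = -142/-189 = 0.75132.
Check on R: (68 − 194)/(26 − 194) = 0.75 ✓

0.75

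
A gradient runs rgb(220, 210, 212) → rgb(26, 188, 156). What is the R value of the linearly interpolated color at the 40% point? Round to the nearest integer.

R = 220 + 0.4 × (26 − 220) = 142.4 → 142

142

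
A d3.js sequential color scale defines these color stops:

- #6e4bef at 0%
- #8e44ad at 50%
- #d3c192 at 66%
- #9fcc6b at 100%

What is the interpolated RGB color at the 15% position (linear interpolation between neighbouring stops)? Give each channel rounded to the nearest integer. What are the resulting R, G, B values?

15% lies between the 0% and 50% stops, so the local fraction is t = (15 − 0)/(50 − 0) = 15/50 ≈ 0.3.
#6e4bef → (110, 75, 239); #8e44ad → (142, 68, 173).
R = 110 + 0.3 × (142 − 110) = 119.6 → 120
G = 75 + 0.3 × (68 − 75) = 72.9 → 73
B = 239 + 0.3 × (173 − 239) = 219.2 → 219

(120, 73, 219)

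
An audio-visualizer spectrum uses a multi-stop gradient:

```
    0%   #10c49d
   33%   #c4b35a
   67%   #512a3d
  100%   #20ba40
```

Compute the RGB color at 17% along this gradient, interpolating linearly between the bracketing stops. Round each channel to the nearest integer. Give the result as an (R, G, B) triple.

17% lies between the 0% and 33% stops, so the local fraction is t = (17 − 0)/(33 − 0) = 17/33 ≈ 0.5152.
#10c49d → (16, 196, 157); #c4b35a → (196, 179, 90).
R = 16 + 0.5152 × (196 − 16) = 108.736 → 109
G = 196 + 0.5152 × (179 − 196) = 187.242 → 187
B = 157 + 0.5152 × (90 − 157) = 122.482 → 122

(109, 187, 122)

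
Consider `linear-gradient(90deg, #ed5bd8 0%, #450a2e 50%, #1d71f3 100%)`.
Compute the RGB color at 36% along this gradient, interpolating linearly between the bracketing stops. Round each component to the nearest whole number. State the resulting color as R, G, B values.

36% lies between the 0% and 50% stops, so the local fraction is t = (36 − 0)/(50 − 0) = 36/50 ≈ 0.72.
#ed5bd8 → (237, 91, 216); #450a2e → (69, 10, 46).
R = 237 + 0.72 × (69 − 237) = 116.04 → 116
G = 91 + 0.72 × (10 − 91) = 32.68 → 33
B = 216 + 0.72 × (46 − 216) = 93.6 → 94

(116, 33, 94)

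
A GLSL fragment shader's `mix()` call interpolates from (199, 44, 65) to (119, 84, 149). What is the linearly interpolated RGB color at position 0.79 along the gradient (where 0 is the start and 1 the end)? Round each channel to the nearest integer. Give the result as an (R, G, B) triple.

R = 199 + 0.79 × (119 − 199) = 199 + 0.79 × -80 = 135.8 → 136
G = 44 + 0.79 × (84 − 44) = 44 + 0.79 × 40 = 75.6 → 76
B = 65 + 0.79 × (149 − 65) = 65 + 0.79 × 84 = 131.36 → 131
So the blended color is (136, 76, 131), about #884c83.

(136, 76, 131)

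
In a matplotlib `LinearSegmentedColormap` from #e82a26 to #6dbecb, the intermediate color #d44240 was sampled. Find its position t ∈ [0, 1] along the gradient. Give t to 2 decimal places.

0.16

Invert the lerp on the B channel (largest span, 165): t = (64 − 38) / (203 − 38) = 26/165 = 0.15758.
Check on R: (212 − 232)/(109 − 232) = 0.1626 ✓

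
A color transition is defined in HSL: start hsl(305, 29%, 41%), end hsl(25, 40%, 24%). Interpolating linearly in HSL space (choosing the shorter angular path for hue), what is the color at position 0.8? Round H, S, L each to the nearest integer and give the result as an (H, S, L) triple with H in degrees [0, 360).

(9, 38, 27)

Hue: 25 − 305 = -280°, but |-280| > 180 so the shorter arc goes the other way: Δh = -280 + 360 = 80°.
H = 305 + 0.8 × (80) = 369 → 369 → 369 mod 360 = 9°
S = 29 + 0.8 × (40 − 29) = 37.8 → 38%
L = 41 + 0.8 × (24 − 41) = 27.4 → 27%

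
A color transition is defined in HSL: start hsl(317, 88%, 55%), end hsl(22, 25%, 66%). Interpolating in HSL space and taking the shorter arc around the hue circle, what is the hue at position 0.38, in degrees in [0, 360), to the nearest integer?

342

Hue: 22 − 317 = -295°, but |-295| > 180 so the shorter arc goes the other way: Δh = -295 + 360 = 65°.
H = 317 + 0.38 × (65) = 341.7 → 342°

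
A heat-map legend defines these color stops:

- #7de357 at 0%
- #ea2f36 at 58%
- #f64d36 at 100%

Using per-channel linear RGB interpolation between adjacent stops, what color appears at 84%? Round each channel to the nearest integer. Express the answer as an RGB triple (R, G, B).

(241, 66, 54)

84% lies between the 58% and 100% stops, so the local fraction is t = (84 − 58)/(100 − 58) = 26/42 ≈ 0.619.
#ea2f36 → (234, 47, 54); #f64d36 → (246, 77, 54).
R = 234 + 0.619 × (246 − 234) = 241.428 → 241
G = 47 + 0.619 × (77 − 47) = 65.57 → 66
B = 54 + 0.619 × (54 − 54) = 54 → 54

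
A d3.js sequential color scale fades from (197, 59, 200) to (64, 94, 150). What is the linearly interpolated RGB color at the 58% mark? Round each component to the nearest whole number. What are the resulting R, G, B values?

58% corresponds to t = 0.58.
R = 197 + 0.58 × (64 − 197) = 197 + 0.58 × -133 = 119.86 → 120
G = 59 + 0.58 × (94 − 59) = 59 + 0.58 × 35 = 79.3 → 79
B = 200 + 0.58 × (150 − 200) = 200 + 0.58 × -50 = 171 → 171
So the blended color is (120, 79, 171), about #784fab.

(120, 79, 171)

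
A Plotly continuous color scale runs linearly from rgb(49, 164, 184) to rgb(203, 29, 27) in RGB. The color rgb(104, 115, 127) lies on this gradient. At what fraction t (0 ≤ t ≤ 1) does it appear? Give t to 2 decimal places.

Invert the lerp on the B channel (largest span, 157): t = (127 − 184) / (27 − 184) = -57/-157 = 0.36306.
Check on R: (104 − 49)/(203 − 49) = 0.3571 ✓

0.36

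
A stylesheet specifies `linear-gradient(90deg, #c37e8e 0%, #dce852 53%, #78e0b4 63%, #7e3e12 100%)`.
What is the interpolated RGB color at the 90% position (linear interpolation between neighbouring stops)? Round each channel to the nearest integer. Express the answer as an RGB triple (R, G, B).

(124, 106, 62)

90% lies between the 63% and 100% stops, so the local fraction is t = (90 − 63)/(100 − 63) = 27/37 ≈ 0.7297.
#78e0b4 → (120, 224, 180); #7e3e12 → (126, 62, 18).
R = 120 + 0.7297 × (126 − 120) = 124.378 → 124
G = 224 + 0.7297 × (62 − 224) = 105.789 → 106
B = 180 + 0.7297 × (18 − 180) = 61.789 → 62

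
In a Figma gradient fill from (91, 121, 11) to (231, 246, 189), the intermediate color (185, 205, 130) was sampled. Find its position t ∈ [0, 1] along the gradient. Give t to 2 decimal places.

Invert the lerp on the B channel (largest span, 178): t = (130 − 11) / (189 − 11) = 119/178 = 0.66854.
Check on R: (185 − 91)/(231 − 91) = 0.6714 ✓

0.67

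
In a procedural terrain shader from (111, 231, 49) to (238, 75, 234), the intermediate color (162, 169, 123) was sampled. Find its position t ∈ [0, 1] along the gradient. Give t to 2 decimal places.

0.40

Invert the lerp on the B channel (largest span, 185): t = (123 − 49) / (234 − 49) = 74/185 = 0.4.
Check on R: (162 − 111)/(238 − 111) = 0.4016 ✓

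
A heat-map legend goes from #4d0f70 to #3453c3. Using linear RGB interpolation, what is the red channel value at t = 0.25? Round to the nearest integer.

R₁ = 77 (from #4d0f70), R₂ = 52 (from #3453c3).
R = 77 + 0.25 × (52 − 77) = 70.75 → 71

71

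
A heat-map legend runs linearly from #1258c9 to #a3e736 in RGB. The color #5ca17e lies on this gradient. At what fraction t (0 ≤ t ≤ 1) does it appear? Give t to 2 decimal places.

Invert the lerp on the B channel (largest span, 147): t = (126 − 201) / (54 − 201) = -75/-147 = 0.5102.
Check on R: (92 − 18)/(163 − 18) = 0.5103 ✓

0.51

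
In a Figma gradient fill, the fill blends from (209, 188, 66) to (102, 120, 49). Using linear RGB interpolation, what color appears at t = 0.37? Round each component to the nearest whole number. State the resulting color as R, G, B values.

(169, 163, 60)

R = 209 + 0.37 × (102 − 209) = 209 + 0.37 × -107 = 169.41 → 169
G = 188 + 0.37 × (120 − 188) = 188 + 0.37 × -68 = 162.84 → 163
B = 66 + 0.37 × (49 − 66) = 66 + 0.37 × -17 = 59.71 → 60
So the blended color is (169, 163, 60), about #a9a33c.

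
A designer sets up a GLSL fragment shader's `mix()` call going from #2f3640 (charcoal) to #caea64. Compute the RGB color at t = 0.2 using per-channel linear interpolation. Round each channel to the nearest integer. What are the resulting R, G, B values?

#2f3640 → (47, 54, 64); #caea64 → (202, 234, 100).
R = 47 + 0.2 × (202 − 47) = 47 + 0.2 × 155 = 78 → 78
G = 54 + 0.2 × (234 − 54) = 54 + 0.2 × 180 = 90 → 90
B = 64 + 0.2 × (100 − 64) = 64 + 0.2 × 36 = 71.2 → 71

(78, 90, 71)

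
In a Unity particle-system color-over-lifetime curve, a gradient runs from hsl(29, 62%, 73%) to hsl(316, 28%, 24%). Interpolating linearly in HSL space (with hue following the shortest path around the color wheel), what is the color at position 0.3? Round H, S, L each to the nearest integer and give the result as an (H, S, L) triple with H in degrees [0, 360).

(7, 52, 58)

Hue: 316 − 29 = 287°, but |287| > 180 so the shorter arc goes the other way: Δh = 287 − 360 = -73°.
H = 29 + 0.3 × (-73) = 7.1 → 7°
S = 62 + 0.3 × (28 − 62) = 51.8 → 52%
L = 73 + 0.3 × (24 − 73) = 58.3 → 58%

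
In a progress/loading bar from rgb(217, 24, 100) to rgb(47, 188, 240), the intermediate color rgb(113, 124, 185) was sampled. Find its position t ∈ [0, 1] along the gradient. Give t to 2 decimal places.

0.61

Invert the lerp on the R channel (largest span, 170): t = (113 − 217) / (47 − 217) = -104/-170 = 0.61176.
Check on G: (124 − 24)/(188 − 24) = 0.6098 ✓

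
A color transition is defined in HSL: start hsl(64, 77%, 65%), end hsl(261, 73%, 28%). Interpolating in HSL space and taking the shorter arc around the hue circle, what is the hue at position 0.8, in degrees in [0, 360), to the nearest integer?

294

Hue: 261 − 64 = 197°, but |197| > 180 so the shorter arc goes the other way: Δh = 197 − 360 = -163°.
H = 64 + 0.8 × (-163) = -66.4 → -66 → -66 mod 360 = 294°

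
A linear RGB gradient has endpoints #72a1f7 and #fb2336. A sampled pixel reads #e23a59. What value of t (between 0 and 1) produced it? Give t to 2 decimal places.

Invert the lerp on the B channel (largest span, 193): t = (89 − 247) / (54 − 247) = -158/-193 = 0.81865.
Check on R: (226 − 114)/(251 − 114) = 0.8175 ✓

0.82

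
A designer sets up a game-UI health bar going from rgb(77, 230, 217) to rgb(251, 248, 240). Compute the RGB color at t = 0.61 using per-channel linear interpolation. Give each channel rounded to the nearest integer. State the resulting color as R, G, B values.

R = 77 + 0.61 × (251 − 77) = 77 + 0.61 × 174 = 183.14 → 183
G = 230 + 0.61 × (248 − 230) = 230 + 0.61 × 18 = 240.98 → 241
B = 217 + 0.61 × (240 − 217) = 217 + 0.61 × 23 = 231.03 → 231

(183, 241, 231)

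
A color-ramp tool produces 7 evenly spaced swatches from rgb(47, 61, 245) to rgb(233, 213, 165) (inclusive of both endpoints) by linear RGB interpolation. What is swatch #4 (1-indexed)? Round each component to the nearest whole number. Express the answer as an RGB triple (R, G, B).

With 7 swatches and endpoints inclusive, swatch 4 sits at t = (4 − 1)/(7 − 1) = 3/6 ≈ 0.5.
R = 47 + 0.5 × (233 − 47) = 140 → 140
G = 61 + 0.5 × (213 − 61) = 137 → 137
B = 245 + 0.5 × (165 − 245) = 205 → 205

(140, 137, 205)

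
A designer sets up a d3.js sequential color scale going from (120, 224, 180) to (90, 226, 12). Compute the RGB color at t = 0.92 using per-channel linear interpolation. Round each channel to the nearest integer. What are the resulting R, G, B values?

R = 120 + 0.92 × (90 − 120) = 120 + 0.92 × -30 = 92.4 → 92
G = 224 + 0.92 × (226 − 224) = 224 + 0.92 × 2 = 225.84 → 226
B = 180 + 0.92 × (12 − 180) = 180 + 0.92 × -168 = 25.44 → 25

(92, 226, 25)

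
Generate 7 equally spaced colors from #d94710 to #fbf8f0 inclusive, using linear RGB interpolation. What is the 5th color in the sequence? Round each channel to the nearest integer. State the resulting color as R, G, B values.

(240, 189, 165)

With 7 swatches and endpoints inclusive, swatch 5 sits at t = (5 − 1)/(7 − 1) = 4/6 ≈ 0.6667.
#d94710 → (217, 71, 16); #fbf8f0 → (251, 248, 240).
R = 217 + 0.6667 × (251 − 217) = 239.668 → 240
G = 71 + 0.6667 × (248 − 71) = 189.006 → 189
B = 16 + 0.6667 × (240 − 16) = 165.341 → 165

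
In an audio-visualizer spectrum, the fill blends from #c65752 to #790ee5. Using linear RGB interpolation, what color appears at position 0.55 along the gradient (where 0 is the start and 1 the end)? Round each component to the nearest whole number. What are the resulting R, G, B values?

#c65752 → (198, 87, 82); #790ee5 → (121, 14, 229).
R = 198 + 0.55 × (121 − 198) = 198 + 0.55 × -77 = 155.65 → 156
G = 87 + 0.55 × (14 − 87) = 87 + 0.55 × -73 = 46.85 → 47
B = 82 + 0.55 × (229 − 82) = 82 + 0.55 × 147 = 162.85 → 163
So the blended color is (156, 47, 163), about #9c2fa3.

(156, 47, 163)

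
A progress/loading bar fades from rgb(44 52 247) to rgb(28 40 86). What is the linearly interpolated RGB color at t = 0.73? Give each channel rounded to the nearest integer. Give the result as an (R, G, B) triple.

R = 44 + 0.73 × (28 − 44) = 44 + 0.73 × -16 = 32.32 → 32
G = 52 + 0.73 × (40 − 52) = 52 + 0.73 × -12 = 43.24 → 43
B = 247 + 0.73 × (86 − 247) = 247 + 0.73 × -161 = 129.47 → 129

(32, 43, 129)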